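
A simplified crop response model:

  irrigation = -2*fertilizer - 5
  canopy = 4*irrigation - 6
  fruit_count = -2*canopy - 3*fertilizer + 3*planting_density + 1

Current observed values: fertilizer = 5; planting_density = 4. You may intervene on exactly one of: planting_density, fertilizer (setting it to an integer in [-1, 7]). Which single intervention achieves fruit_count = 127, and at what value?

set planting_density = 3

Intervening on planting_density: with other inputs at their observed values, fruit_count = 3*planting_density + 118. Solving for 127 gives planting_density = 3, within [-1, 7].
Intervening on fertilizer: fruit_count = 13*fertilizer + 65. Reaching 127 requires fertilizer = 62/13, not an integer.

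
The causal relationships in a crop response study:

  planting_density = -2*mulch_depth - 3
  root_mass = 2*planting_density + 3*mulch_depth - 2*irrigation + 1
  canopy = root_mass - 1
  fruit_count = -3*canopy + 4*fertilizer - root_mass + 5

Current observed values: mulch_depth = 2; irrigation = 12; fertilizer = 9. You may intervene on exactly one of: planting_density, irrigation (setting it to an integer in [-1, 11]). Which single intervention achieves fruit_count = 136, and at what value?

Intervening on planting_density: fruit_count = -8*planting_density + 112. Reaching 136 requires planting_density = -3, outside [-1, 11].
Intervening on irrigation: with other inputs at their observed values, fruit_count = 8*irrigation + 72. Solving for 136 gives irrigation = 8, within [-1, 11].

set irrigation = 8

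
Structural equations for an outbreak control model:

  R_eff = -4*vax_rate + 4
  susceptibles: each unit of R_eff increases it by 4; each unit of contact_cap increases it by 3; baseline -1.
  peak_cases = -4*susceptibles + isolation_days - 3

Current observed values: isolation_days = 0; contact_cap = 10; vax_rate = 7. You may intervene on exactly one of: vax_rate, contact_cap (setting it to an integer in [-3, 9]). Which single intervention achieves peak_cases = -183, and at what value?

Intervening on vax_rate: with other inputs at their observed values, peak_cases = 64*vax_rate - 183. Solving for -183 gives vax_rate = 0, within [-3, 9].
Intervening on contact_cap: peak_cases = -12*contact_cap + 385. Reaching -183 requires contact_cap = 142/3, not an integer.

set vax_rate = 0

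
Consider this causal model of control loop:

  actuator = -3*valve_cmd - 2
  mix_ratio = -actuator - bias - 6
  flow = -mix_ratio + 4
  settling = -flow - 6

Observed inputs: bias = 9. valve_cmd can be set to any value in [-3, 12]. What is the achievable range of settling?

-32 to 13

Substituting into the mix_ratio equation gives mix_ratio = 3*valve_cmd - 13.
Substituting into the flow equation gives flow = -3*valve_cmd + 17.
Substituting into the settling equation gives settling = 3*valve_cmd - 23.
Linear in valve_cmd, so extremes are at the endpoints: valve_cmd = -3 gives settling = -32; valve_cmd = 12 gives settling = 13.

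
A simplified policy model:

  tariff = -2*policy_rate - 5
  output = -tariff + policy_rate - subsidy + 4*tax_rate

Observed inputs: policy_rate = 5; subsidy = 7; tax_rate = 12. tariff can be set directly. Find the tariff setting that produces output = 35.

tariff = 11

Intervening on tariff fixes its value directly, overriding its dependence on policy_rate.
Substituting into the output equation gives output = -tariff + 46.
Solve -tariff + 46 = 35: tariff = (35 - 46) / -1 = 11.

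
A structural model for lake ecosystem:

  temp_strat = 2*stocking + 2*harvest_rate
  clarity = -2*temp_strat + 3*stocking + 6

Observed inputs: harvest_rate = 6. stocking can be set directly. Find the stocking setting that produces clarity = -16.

Substituting into the temp_strat equation gives temp_strat = 2*stocking + 12.
clarity becomes -stocking - 18.
Solve -stocking - 18 = -16: stocking = (-16 + 18) / -1 = -2.

stocking = -2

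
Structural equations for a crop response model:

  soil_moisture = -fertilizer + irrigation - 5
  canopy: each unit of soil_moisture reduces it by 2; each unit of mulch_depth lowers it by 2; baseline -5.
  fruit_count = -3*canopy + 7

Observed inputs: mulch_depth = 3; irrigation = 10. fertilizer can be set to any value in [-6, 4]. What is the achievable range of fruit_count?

Substituting into the soil_moisture equation gives soil_moisture = -fertilizer + 5.
So canopy = 2*fertilizer - 21.
fruit_count becomes -6*fertilizer + 70.
Linear in fertilizer, so extremes are at the endpoints: fertilizer = -6 gives fruit_count = 106; fertilizer = 4 gives fruit_count = 46.

46 to 106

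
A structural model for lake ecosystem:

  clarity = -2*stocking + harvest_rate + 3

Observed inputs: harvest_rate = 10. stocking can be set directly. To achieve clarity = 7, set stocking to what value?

Substituting into the clarity equation gives clarity = -2*stocking + 13.
Solve -2*stocking + 13 = 7: stocking = (7 - 13) / -2 = 3.

stocking = 3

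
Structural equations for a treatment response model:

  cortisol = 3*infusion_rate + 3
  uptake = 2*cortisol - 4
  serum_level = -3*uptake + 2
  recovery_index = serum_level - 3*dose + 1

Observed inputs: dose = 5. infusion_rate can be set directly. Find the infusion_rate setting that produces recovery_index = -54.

infusion_rate = 2

Substituting into the uptake equation gives uptake = 6*infusion_rate + 2.
serum_level becomes -18*infusion_rate - 4.
Substituting into the recovery_index equation gives recovery_index = -18*infusion_rate - 18.
Solve -18*infusion_rate - 18 = -54: infusion_rate = (-54 + 18) / -18 = 2.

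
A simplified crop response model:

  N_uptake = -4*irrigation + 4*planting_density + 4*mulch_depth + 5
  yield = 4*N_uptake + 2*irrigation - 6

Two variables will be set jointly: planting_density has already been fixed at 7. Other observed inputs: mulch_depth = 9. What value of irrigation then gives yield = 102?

With planting_density held at 7:
Substituting into the N_uptake equation gives N_uptake = -4*irrigation + 69.
This gives yield = -14*irrigation + 270.
Solve -14*irrigation + 270 = 102: irrigation = (102 - 270) / -14 = 12.

irrigation = 12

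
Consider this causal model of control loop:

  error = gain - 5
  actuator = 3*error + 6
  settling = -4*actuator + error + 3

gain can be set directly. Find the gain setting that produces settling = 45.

Substituting into the actuator equation gives actuator = 3*gain - 9.
This gives settling = -11*gain + 34.
Solve -11*gain + 34 = 45: gain = (45 - 34) / -11 = -1.

gain = -1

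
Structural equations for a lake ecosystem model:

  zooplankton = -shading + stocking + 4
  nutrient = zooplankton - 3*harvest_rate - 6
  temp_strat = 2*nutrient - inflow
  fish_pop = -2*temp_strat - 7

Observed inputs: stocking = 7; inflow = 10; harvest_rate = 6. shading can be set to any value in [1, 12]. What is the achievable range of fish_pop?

69 to 113

Substituting into the zooplankton equation gives zooplankton = -shading + 11.
This gives nutrient = -shading - 13.
Substituting into the temp_strat equation gives temp_strat = -2*shading - 36.
Substituting into the fish_pop equation gives fish_pop = 4*shading + 65.
Linear in shading, so extremes are at the endpoints: shading = 1 gives fish_pop = 69; shading = 12 gives fish_pop = 113.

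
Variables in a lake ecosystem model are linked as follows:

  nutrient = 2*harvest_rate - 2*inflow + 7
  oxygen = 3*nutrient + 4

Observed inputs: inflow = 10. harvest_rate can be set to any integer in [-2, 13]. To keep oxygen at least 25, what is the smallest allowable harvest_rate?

Substituting into the nutrient equation gives nutrient = 2*harvest_rate - 13.
So oxygen = 6*harvest_rate - 35.
Require 6*harvest_rate - 35 ≥ 25, so harvest_rate ≥ 10.
The smallest integer in [-2, 13] satisfying this is 10.

harvest_rate = 10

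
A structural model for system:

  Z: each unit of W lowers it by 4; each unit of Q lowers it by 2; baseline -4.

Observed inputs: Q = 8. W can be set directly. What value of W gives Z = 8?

W = -7

Substituting into the Z equation gives Z = -4*W - 20.
Solve -4*W - 20 = 8: W = (8 + 20) / -4 = -7.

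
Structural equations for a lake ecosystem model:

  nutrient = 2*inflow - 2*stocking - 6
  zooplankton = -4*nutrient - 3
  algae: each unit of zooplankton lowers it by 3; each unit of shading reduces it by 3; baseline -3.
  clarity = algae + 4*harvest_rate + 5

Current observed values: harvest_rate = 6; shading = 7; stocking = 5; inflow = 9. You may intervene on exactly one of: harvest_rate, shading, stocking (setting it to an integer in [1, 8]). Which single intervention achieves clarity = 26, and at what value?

Intervening on harvest_rate: with other inputs at their observed values, clarity = 4*harvest_rate + 14. Solving for 26 gives harvest_rate = 3, within [1, 8].
Intervening on shading: clarity = -3*shading + 59. Reaching 26 requires shading = 11, outside [1, 8].
Intervening on stocking: clarity = -24*stocking + 158. Reaching 26 requires stocking = 11/2, not an integer.

set harvest_rate = 3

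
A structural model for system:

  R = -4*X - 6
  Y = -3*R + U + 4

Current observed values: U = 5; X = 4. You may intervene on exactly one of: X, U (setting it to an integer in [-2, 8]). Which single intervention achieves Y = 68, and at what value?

set U = -2

Intervening on X: Y = 12*X + 27. Reaching 68 requires X = 41/12, not an integer.
Intervening on U: with other inputs at their observed values, Y = U + 70. Solving for 68 gives U = -2, within [-2, 8].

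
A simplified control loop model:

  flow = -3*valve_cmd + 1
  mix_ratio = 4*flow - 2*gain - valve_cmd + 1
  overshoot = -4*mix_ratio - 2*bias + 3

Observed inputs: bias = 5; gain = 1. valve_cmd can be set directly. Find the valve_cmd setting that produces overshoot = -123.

Substituting into the mix_ratio equation gives mix_ratio = -13*valve_cmd + 3.
overshoot becomes 52*valve_cmd - 19.
Solve 52*valve_cmd - 19 = -123: valve_cmd = (-123 + 19) / 52 = -2.

valve_cmd = -2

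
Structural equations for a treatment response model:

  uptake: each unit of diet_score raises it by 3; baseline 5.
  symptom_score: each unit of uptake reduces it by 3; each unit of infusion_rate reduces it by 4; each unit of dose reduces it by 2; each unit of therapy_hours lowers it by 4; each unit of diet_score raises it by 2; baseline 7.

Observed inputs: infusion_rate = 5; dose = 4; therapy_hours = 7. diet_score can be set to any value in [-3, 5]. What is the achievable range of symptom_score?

-99 to -43

Substituting into the symptom_score equation gives symptom_score = -7*diet_score - 64.
Linear in diet_score, so extremes are at the endpoints: diet_score = -3 gives symptom_score = -43; diet_score = 5 gives symptom_score = -99.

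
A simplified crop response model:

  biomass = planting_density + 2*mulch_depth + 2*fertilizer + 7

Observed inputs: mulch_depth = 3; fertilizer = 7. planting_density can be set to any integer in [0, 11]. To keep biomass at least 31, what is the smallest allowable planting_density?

planting_density = 4

Substituting into the biomass equation gives biomass = planting_density + 27.
Require planting_density + 27 ≥ 31, so planting_density ≥ 4.
The smallest integer in [0, 11] satisfying this is 4.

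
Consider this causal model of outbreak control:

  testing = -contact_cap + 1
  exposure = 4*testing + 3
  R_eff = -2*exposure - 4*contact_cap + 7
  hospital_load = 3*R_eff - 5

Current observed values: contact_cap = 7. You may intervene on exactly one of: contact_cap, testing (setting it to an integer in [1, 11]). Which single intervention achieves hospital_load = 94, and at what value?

Intervening on contact_cap: with other inputs at their observed values, hospital_load = 12*contact_cap - 26. Solving for 94 gives contact_cap = 10, within [1, 11].
Intervening on testing: hospital_load = -24*testing - 86. Reaching 94 requires testing = -15/2, not an integer.

set contact_cap = 10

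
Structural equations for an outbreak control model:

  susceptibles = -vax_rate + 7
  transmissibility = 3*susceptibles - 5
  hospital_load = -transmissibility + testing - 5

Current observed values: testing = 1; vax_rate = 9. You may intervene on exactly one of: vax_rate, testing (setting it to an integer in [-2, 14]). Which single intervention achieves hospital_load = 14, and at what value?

set testing = 8

Intervening on vax_rate: hospital_load = 3*vax_rate - 20. Reaching 14 requires vax_rate = 34/3, not an integer.
Intervening on testing: with other inputs at their observed values, hospital_load = testing + 6. Solving for 14 gives testing = 8, within [-2, 14].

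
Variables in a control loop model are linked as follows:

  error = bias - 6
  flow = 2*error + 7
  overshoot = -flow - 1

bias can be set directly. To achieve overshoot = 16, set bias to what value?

Substituting into the flow equation gives flow = 2*bias - 5.
So overshoot = -2*bias + 4.
Solve -2*bias + 4 = 16: bias = (16 - 4) / -2 = -6.

bias = -6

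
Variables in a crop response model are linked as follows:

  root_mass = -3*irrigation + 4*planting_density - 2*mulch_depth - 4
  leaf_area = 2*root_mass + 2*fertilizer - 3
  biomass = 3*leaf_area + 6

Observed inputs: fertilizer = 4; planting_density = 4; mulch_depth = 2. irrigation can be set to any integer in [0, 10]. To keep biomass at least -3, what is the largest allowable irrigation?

Substituting into the root_mass equation gives root_mass = -3*irrigation + 8.
So leaf_area = -6*irrigation + 21.
Substituting into the biomass equation gives biomass = -18*irrigation + 69.
Require -18*irrigation + 69 ≥ -3, so irrigation ≤ 4.
The largest integer in [0, 10] satisfying this is 4.

irrigation = 4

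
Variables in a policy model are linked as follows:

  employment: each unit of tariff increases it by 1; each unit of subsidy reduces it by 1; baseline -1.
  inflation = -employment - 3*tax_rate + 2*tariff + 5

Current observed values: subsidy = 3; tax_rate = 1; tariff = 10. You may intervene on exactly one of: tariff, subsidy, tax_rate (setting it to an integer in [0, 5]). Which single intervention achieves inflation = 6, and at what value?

Intervening on tariff: with other inputs at their observed values, inflation = tariff + 6. Solving for 6 gives tariff = 0, within [0, 5].
Intervening on subsidy: inflation = subsidy + 13. Reaching 6 requires subsidy = -7, outside [0, 5].
Intervening on tax_rate: inflation = -3*tax_rate + 19. Reaching 6 requires tax_rate = 13/3, not an integer.

set tariff = 0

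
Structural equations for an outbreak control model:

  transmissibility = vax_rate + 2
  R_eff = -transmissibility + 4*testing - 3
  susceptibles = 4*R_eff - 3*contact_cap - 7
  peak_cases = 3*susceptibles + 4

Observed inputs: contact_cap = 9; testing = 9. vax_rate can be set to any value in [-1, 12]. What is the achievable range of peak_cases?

Substituting into the R_eff equation gives R_eff = -vax_rate + 31.
This gives susceptibles = -4*vax_rate + 90.
Substituting into the peak_cases equation gives peak_cases = -12*vax_rate + 274.
Linear in vax_rate, so extremes are at the endpoints: vax_rate = -1 gives peak_cases = 286; vax_rate = 12 gives peak_cases = 130.

130 to 286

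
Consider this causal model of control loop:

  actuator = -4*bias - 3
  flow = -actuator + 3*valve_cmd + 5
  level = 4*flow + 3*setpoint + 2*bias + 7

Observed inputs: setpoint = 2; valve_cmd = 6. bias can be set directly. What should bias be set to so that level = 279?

bias = 9

Substituting into the flow equation gives flow = 4*bias + 26.
So level = 18*bias + 117.
Solve 18*bias + 117 = 279: bias = (279 - 117) / 18 = 9.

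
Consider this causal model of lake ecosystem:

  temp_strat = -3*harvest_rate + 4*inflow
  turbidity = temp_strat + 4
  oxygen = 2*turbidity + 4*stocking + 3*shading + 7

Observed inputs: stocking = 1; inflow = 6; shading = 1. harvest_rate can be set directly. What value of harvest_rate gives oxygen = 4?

harvest_rate = 11

Substituting into the temp_strat equation gives temp_strat = -3*harvest_rate + 24.
Substituting into the turbidity equation gives turbidity = -3*harvest_rate + 28.
Substituting into the oxygen equation gives oxygen = -6*harvest_rate + 70.
Solve -6*harvest_rate + 70 = 4: harvest_rate = (4 - 70) / -6 = 11.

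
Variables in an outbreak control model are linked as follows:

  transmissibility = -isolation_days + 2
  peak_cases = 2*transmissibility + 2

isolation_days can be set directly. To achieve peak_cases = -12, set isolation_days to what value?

isolation_days = 9

Substituting into the peak_cases equation gives peak_cases = -2*isolation_days + 6.
Solve -2*isolation_days + 6 = -12: isolation_days = (-12 - 6) / -2 = 9.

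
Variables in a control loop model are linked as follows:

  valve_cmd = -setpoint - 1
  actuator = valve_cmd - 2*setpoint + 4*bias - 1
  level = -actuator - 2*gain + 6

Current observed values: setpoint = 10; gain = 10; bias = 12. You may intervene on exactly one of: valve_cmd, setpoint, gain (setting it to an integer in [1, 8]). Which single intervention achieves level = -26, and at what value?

set gain = 8

Intervening on valve_cmd: level = -valve_cmd - 41. Reaching -26 requires valve_cmd = -15, outside [1, 8].
Intervening on setpoint: level = 3*setpoint - 60. Reaching -26 requires setpoint = 34/3, not an integer.
Intervening on gain: with other inputs at their observed values, level = -2*gain - 10. Solving for -26 gives gain = 8, within [1, 8].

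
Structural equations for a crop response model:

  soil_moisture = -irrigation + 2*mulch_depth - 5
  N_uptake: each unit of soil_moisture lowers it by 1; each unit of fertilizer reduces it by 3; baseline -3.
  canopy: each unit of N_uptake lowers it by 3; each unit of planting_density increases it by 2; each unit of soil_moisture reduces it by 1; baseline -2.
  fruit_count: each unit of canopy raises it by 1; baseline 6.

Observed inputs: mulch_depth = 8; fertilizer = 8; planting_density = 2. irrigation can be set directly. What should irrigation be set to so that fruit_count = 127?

Substituting into the soil_moisture equation gives soil_moisture = -irrigation + 11.
So N_uptake = irrigation - 38.
So canopy = -2*irrigation + 105.
Substituting into the fruit_count equation gives fruit_count = -2*irrigation + 111.
Solve -2*irrigation + 111 = 127: irrigation = (127 - 111) / -2 = -8.

irrigation = -8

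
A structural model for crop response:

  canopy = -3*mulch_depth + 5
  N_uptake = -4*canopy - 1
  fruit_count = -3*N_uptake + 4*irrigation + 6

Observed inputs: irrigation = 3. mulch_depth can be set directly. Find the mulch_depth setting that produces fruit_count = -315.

mulch_depth = 11

Substituting into the N_uptake equation gives N_uptake = 12*mulch_depth - 21.
fruit_count becomes -36*mulch_depth + 81.
Solve -36*mulch_depth + 81 = -315: mulch_depth = (-315 - 81) / -36 = 11.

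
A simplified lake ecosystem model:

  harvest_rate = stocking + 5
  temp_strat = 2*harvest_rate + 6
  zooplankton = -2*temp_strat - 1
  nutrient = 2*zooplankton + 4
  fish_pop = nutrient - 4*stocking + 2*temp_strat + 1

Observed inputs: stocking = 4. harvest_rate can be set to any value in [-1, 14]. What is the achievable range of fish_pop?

Intervening on harvest_rate fixes its value directly, overriding its dependence on stocking.
Substituting into the zooplankton equation gives zooplankton = -4*harvest_rate - 13.
nutrient becomes -8*harvest_rate - 22.
This gives fish_pop = -4*harvest_rate - 25.
Linear in harvest_rate, so extremes are at the endpoints: harvest_rate = -1 gives fish_pop = -21; harvest_rate = 14 gives fish_pop = -81.

-81 to -21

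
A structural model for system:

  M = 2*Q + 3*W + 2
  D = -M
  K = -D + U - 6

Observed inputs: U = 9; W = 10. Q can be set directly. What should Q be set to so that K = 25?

Substituting into the M equation gives M = 2*Q + 32.
Substituting into the D equation gives D = -2*Q - 32.
This gives K = 2*Q + 35.
Solve 2*Q + 35 = 25: Q = (25 - 35) / 2 = -5.

Q = -5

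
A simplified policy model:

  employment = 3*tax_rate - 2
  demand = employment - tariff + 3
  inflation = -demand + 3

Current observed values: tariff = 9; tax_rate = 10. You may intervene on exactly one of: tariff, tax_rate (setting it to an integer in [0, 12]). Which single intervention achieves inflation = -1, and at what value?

set tax_rate = 4

Intervening on tariff: inflation = tariff - 28. Reaching -1 requires tariff = 27, outside [0, 12].
Intervening on tax_rate: with other inputs at their observed values, inflation = -3*tax_rate + 11. Solving for -1 gives tax_rate = 4, within [0, 12].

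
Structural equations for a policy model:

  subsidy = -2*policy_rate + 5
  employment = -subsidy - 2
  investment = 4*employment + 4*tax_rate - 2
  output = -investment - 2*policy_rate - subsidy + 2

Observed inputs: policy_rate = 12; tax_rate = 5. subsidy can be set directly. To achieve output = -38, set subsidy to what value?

Intervening on subsidy fixes its value directly, overriding its dependence on policy_rate.
Substituting into the investment equation gives investment = -4*subsidy + 10.
This gives output = 3*subsidy - 32.
Solve 3*subsidy - 32 = -38: subsidy = (-38 + 32) / 3 = -2.

subsidy = -2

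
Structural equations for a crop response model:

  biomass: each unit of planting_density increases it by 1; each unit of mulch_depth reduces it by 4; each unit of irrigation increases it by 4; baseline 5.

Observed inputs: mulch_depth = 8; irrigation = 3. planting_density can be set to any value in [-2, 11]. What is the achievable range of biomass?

Substituting into the biomass equation gives biomass = planting_density - 15.
Linear in planting_density, so extremes are at the endpoints: planting_density = -2 gives biomass = -17; planting_density = 11 gives biomass = -4.

-17 to -4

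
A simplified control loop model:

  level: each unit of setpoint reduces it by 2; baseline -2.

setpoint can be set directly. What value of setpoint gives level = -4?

Solve -2*setpoint - 2 = -4: setpoint = (-4 + 2) / -2 = 1.

setpoint = 1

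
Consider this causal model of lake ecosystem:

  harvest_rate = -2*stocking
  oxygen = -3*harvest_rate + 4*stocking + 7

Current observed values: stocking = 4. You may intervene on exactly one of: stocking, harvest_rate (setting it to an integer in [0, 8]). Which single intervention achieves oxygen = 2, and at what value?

Intervening on stocking: oxygen = 10*stocking + 7. Reaching 2 requires stocking = -1/2, not an integer.
Intervening on harvest_rate: with other inputs at their observed values, oxygen = -3*harvest_rate + 23. Solving for 2 gives harvest_rate = 7, within [0, 8].

set harvest_rate = 7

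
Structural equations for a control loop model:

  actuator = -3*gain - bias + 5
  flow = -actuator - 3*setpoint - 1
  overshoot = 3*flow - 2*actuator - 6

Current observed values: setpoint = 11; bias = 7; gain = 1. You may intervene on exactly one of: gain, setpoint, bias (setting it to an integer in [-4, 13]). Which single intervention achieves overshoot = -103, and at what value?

set bias = 3

Intervening on gain: overshoot = 15*gain - 98. Reaching -103 requires gain = -1/3, not an integer.
Intervening on setpoint: overshoot = -9*setpoint + 16. Reaching -103 requires setpoint = 119/9, not an integer.
Intervening on bias: with other inputs at their observed values, overshoot = 5*bias - 118. Solving for -103 gives bias = 3, within [-4, 13].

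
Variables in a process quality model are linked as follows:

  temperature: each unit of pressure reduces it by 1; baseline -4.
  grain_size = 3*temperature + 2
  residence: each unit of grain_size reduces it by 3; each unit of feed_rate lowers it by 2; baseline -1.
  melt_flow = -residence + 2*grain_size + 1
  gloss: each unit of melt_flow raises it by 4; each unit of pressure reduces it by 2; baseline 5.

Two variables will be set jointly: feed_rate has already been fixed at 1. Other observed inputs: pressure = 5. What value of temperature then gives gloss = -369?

temperature = -7

With feed_rate held at 1:
Intervening on temperature fixes its value directly, overriding its dependence on pressure.
Substituting into the residence equation gives residence = -9*temperature - 9.
Substituting into the melt_flow equation gives melt_flow = 15*temperature + 14.
So gloss = 60*temperature + 51.
Solve 60*temperature + 51 = -369: temperature = (-369 - 51) / 60 = -7.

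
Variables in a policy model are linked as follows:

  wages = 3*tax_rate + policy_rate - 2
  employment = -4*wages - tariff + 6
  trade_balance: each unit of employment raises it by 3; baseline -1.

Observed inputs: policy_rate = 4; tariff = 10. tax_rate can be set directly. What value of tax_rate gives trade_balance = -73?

tax_rate = 1

Substituting into the wages equation gives wages = 3*tax_rate + 2.
So employment = -12*tax_rate - 12.
Substituting into the trade_balance equation gives trade_balance = -36*tax_rate - 37.
Solve -36*tax_rate - 37 = -73: tax_rate = (-73 + 37) / -36 = 1.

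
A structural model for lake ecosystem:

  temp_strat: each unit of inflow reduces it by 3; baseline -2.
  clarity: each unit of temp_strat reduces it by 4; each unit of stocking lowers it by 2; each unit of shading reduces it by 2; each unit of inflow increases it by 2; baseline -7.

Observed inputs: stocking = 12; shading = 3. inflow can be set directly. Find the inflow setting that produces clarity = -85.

Substituting into the clarity equation gives clarity = 14*inflow - 29.
Solve 14*inflow - 29 = -85: inflow = (-85 + 29) / 14 = -4.

inflow = -4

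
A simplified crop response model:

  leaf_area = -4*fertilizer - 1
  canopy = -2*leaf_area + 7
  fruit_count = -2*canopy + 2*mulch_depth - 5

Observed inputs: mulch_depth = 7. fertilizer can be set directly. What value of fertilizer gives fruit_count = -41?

Substituting into the canopy equation gives canopy = 8*fertilizer + 9.
So fruit_count = -16*fertilizer - 9.
Solve -16*fertilizer - 9 = -41: fertilizer = (-41 + 9) / -16 = 2.

fertilizer = 2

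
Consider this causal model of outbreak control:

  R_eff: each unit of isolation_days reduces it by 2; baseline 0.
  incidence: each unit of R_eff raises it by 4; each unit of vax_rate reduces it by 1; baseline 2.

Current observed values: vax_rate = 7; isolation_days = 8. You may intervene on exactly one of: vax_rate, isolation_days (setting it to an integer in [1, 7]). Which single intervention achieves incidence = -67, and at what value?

Intervening on vax_rate: with other inputs at their observed values, incidence = -vax_rate - 62. Solving for -67 gives vax_rate = 5, within [1, 7].
Intervening on isolation_days: incidence = -8*isolation_days - 5. Reaching -67 requires isolation_days = 31/4, not an integer.

set vax_rate = 5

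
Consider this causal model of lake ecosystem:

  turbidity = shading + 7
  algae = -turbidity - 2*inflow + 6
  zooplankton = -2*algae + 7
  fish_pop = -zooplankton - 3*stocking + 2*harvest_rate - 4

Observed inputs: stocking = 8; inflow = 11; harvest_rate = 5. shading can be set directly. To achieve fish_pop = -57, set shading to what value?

shading = -7

Substituting into the algae equation gives algae = -shading - 23.
This gives zooplankton = 2*shading + 53.
Substituting into the fish_pop equation gives fish_pop = -2*shading - 71.
Solve -2*shading - 71 = -57: shading = (-57 + 71) / -2 = -7.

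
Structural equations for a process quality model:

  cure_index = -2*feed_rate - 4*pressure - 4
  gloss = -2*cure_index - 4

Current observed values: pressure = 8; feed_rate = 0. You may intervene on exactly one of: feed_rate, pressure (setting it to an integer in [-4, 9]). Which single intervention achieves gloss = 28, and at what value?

set pressure = 3

Intervening on feed_rate: gloss = 4*feed_rate + 68. Reaching 28 requires feed_rate = -10, outside [-4, 9].
Intervening on pressure: with other inputs at their observed values, gloss = 8*pressure + 4. Solving for 28 gives pressure = 3, within [-4, 9].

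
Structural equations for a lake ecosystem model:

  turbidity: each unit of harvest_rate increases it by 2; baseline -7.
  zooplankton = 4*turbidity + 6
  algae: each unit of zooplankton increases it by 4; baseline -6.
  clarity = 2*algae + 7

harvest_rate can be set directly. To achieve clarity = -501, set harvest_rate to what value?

Substituting into the zooplankton equation gives zooplankton = 8*harvest_rate - 22.
This gives algae = 32*harvest_rate - 94.
Substituting into the clarity equation gives clarity = 64*harvest_rate - 181.
Solve 64*harvest_rate - 181 = -501: harvest_rate = (-501 + 181) / 64 = -5.

harvest_rate = -5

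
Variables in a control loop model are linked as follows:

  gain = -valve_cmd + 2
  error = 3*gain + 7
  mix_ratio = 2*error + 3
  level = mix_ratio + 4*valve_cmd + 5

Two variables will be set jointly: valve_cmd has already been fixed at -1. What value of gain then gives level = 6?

With valve_cmd held at -1:
Intervening on gain fixes its value directly, overriding its dependence on valve_cmd.
Substituting into the mix_ratio equation gives mix_ratio = 6*gain + 17.
Substituting into the level equation gives level = 6*gain + 18.
Solve 6*gain + 18 = 6: gain = (6 - 18) / 6 = -2.

gain = -2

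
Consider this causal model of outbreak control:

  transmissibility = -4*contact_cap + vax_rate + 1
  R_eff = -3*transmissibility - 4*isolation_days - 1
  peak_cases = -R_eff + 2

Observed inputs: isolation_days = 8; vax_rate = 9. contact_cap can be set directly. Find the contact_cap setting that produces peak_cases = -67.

contact_cap = 11

Substituting into the transmissibility equation gives transmissibility = -4*contact_cap + 10.
So R_eff = 12*contact_cap - 63.
So peak_cases = -12*contact_cap + 65.
Solve -12*contact_cap + 65 = -67: contact_cap = (-67 - 65) / -12 = 11.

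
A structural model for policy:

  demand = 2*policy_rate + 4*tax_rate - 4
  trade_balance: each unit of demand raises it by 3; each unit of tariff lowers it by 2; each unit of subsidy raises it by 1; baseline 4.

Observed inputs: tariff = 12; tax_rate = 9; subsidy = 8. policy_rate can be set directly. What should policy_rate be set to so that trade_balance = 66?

Substituting into the demand equation gives demand = 2*policy_rate + 32.
Substituting into the trade_balance equation gives trade_balance = 6*policy_rate + 84.
Solve 6*policy_rate + 84 = 66: policy_rate = (66 - 84) / 6 = -3.

policy_rate = -3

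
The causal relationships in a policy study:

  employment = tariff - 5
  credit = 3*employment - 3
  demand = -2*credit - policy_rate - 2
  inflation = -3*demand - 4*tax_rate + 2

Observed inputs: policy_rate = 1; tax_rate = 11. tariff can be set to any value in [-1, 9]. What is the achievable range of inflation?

-159 to 21

Substituting into the credit equation gives credit = 3*tariff - 18.
So demand = -6*tariff + 33.
This gives inflation = 18*tariff - 141.
Linear in tariff, so extremes are at the endpoints: tariff = -1 gives inflation = -159; tariff = 9 gives inflation = 21.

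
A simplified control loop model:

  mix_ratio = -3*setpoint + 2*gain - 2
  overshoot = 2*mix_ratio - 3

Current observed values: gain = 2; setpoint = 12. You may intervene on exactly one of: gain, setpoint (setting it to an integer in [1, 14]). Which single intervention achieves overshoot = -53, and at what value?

Intervening on gain: overshoot = 4*gain - 79. Reaching -53 requires gain = 13/2, not an integer.
Intervening on setpoint: with other inputs at their observed values, overshoot = -6*setpoint + 1. Solving for -53 gives setpoint = 9, within [1, 14].

set setpoint = 9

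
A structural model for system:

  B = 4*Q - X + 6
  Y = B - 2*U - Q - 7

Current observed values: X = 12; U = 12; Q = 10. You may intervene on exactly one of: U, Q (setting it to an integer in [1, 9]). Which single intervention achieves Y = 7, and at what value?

set U = 5

Intervening on U: with other inputs at their observed values, Y = -2*U + 17. Solving for 7 gives U = 5, within [1, 9].
Intervening on Q: Y = 3*Q - 37. Reaching 7 requires Q = 44/3, not an integer.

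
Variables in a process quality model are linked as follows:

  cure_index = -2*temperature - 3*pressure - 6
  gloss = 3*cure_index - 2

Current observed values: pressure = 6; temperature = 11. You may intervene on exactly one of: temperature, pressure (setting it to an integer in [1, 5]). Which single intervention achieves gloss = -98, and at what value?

Intervening on temperature: with other inputs at their observed values, gloss = -6*temperature - 74. Solving for -98 gives temperature = 4, within [1, 5].
Intervening on pressure: gloss = -9*pressure - 86. Reaching -98 requires pressure = 4/3, not an integer.

set temperature = 4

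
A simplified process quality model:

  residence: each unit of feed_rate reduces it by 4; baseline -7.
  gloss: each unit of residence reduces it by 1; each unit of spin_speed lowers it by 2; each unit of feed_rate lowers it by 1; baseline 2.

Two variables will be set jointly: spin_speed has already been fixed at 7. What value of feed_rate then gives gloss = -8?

With spin_speed held at 7:
Substituting into the gloss equation gives gloss = 3*feed_rate - 5.
Solve 3*feed_rate - 5 = -8: feed_rate = (-8 + 5) / 3 = -1.

feed_rate = -1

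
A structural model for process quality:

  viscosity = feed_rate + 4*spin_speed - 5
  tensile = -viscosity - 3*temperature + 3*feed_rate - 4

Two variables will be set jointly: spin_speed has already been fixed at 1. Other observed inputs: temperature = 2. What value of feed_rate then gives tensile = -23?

feed_rate = -7

With spin_speed held at 1:
Substituting into the viscosity equation gives viscosity = feed_rate - 1.
Substituting into the tensile equation gives tensile = 2*feed_rate - 9.
Solve 2*feed_rate - 9 = -23: feed_rate = (-23 + 9) / 2 = -7.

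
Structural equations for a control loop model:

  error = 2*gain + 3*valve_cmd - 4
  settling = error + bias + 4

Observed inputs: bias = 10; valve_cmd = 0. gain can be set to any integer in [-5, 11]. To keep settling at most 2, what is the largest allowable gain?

gain = -4

Substituting into the error equation gives error = 2*gain - 4.
So settling = 2*gain + 10.
Require 2*gain + 10 ≤ 2, so gain ≤ -4.
The largest integer in [-5, 11] satisfying this is -4.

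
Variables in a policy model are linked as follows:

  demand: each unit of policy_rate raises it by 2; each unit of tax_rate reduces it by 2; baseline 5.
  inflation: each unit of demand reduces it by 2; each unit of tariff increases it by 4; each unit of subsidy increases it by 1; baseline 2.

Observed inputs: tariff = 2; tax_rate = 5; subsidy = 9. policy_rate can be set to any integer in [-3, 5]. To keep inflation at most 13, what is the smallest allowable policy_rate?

policy_rate = 4

Substituting into the demand equation gives demand = 2*policy_rate - 5.
Substituting into the inflation equation gives inflation = -4*policy_rate + 29.
Require -4*policy_rate + 29 ≤ 13, so policy_rate ≥ 4.
The smallest integer in [-3, 5] satisfying this is 4.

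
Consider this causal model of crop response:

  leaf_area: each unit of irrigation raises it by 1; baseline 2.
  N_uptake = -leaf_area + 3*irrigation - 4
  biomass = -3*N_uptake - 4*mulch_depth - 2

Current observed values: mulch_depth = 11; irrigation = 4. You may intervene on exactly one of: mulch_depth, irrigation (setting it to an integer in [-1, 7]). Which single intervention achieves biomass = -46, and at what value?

Intervening on mulch_depth: biomass = -4*mulch_depth - 8. Reaching -46 requires mulch_depth = 19/2, not an integer.
Intervening on irrigation: with other inputs at their observed values, biomass = -6*irrigation - 28. Solving for -46 gives irrigation = 3, within [-1, 7].

set irrigation = 3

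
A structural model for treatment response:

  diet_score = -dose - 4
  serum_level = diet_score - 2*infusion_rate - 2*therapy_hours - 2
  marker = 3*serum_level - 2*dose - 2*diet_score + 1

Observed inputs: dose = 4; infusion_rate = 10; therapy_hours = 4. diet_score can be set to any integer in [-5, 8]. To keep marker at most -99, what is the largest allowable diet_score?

Intervening on diet_score fixes its value directly, overriding its dependence on dose.
Substituting into the serum_level equation gives serum_level = diet_score - 30.
So marker = diet_score - 97.
Require diet_score - 97 ≤ -99, so diet_score ≤ -2.
The largest integer in [-5, 8] satisfying this is -2.

diet_score = -2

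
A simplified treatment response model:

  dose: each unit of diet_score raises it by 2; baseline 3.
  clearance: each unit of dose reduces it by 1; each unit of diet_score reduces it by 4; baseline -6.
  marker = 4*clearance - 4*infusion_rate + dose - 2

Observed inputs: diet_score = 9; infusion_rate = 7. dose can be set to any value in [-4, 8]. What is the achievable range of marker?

-222 to -186

Intervening on dose fixes its value directly, overriding its dependence on diet_score.
Substituting into the clearance equation gives clearance = -dose - 42.
Substituting into the marker equation gives marker = -3*dose - 198.
Linear in dose, so extremes are at the endpoints: dose = -4 gives marker = -186; dose = 8 gives marker = -222.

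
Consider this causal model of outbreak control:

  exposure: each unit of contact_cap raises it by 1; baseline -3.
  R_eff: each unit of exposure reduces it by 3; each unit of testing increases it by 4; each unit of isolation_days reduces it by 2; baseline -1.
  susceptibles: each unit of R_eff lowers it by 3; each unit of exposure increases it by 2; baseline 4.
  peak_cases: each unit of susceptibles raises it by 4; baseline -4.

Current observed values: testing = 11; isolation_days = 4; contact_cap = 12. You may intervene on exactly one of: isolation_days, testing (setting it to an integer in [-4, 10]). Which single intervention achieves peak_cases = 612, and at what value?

Intervening on isolation_days: peak_cases = 24*isolation_days - 108. Reaching 612 requires isolation_days = 30, outside [-4, 10].
Intervening on testing: with other inputs at their observed values, peak_cases = -48*testing + 516. Solving for 612 gives testing = -2, within [-4, 10].

set testing = -2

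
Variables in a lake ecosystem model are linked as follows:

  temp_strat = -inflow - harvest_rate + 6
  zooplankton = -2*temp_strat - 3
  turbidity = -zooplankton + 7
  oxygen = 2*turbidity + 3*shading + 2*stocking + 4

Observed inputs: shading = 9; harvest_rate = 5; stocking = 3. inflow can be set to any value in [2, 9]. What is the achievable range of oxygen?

25 to 53

Substituting into the temp_strat equation gives temp_strat = -inflow + 1.
zooplankton becomes 2*inflow - 5.
Substituting into the turbidity equation gives turbidity = -2*inflow + 12.
Substituting into the oxygen equation gives oxygen = -4*inflow + 61.
Linear in inflow, so extremes are at the endpoints: inflow = 2 gives oxygen = 53; inflow = 9 gives oxygen = 25.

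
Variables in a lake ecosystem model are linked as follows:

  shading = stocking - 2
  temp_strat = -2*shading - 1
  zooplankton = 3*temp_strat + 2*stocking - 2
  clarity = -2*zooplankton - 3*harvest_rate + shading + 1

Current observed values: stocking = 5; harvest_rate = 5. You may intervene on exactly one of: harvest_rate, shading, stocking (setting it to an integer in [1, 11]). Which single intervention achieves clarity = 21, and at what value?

Intervening on harvest_rate: with other inputs at their observed values, clarity = -3*harvest_rate + 30. Solving for 21 gives harvest_rate = 3, within [1, 11].
Intervening on shading: clarity = 13*shading - 24. Reaching 21 requires shading = 45/13, not an integer.
Intervening on stocking: clarity = 9*stocking - 30. Reaching 21 requires stocking = 17/3, not an integer.

set harvest_rate = 3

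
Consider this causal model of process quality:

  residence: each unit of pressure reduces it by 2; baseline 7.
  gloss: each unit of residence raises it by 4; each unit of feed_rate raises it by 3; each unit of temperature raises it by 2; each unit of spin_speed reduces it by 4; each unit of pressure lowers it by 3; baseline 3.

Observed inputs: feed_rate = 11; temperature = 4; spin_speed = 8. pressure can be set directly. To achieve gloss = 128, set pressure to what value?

Substituting into the gloss equation gives gloss = -11*pressure + 40.
Solve -11*pressure + 40 = 128: pressure = (128 - 40) / -11 = -8.

pressure = -8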